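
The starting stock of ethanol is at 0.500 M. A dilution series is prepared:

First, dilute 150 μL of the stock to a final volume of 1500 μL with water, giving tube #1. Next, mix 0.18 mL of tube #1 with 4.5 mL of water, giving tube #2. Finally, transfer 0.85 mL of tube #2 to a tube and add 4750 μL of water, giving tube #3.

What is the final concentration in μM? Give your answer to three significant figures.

292 μM

Step 1: 150 μL brought to 1500 μL → factor 1500/150 = 10
Step 2: 0.18 mL + 4.5 mL = 4.68 mL total → factor 4.68/0.18 = 26
Step 3: 0.85 mL + 4750 μL = 5.6 mL total → factor 5.6/0.85 = 6.5882
Overall dilution factor = 10 × 26 × 6.5882 = 1712.9
Final = 0.500 M / 1712.9 = 0.0002919 M = 292 μM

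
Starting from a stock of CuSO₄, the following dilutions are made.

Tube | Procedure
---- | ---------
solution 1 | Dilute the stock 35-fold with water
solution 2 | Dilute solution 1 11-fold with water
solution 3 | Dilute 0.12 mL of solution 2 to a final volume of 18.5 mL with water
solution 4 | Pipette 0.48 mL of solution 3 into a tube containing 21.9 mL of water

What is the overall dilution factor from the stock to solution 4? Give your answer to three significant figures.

2.77 × 10^6

Step 1: 35-fold → factor 35
Step 2: 11-fold → factor 11
Step 3: 0.12 mL brought to 18.5 mL → factor 18.5/0.12 = 154.17
Step 4: 0.48 mL + 21.9 mL = 22.38 mL total → factor 22.38/0.48 = 46.625
Overall dilution factor = 35 × 11 × 154.17 × 46.625 = 2.7674 × 10^6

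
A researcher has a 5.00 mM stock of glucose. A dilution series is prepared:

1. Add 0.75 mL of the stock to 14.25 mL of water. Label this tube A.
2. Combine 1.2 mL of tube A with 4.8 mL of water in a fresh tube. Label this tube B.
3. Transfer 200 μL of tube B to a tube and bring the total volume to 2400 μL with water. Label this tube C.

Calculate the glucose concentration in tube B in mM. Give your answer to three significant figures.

Step 1: 0.75 mL + 14.25 mL = 15 mL total → factor 15/0.75 = 20
Step 2: 1.2 mL + 4.8 mL = 6 mL total → factor 6/1.2 = 5
Dilution factor through tube B = 20 × 5 = 100
[tube B] = 5.00 mM / 100 = 0.0500 mM

0.0500 mM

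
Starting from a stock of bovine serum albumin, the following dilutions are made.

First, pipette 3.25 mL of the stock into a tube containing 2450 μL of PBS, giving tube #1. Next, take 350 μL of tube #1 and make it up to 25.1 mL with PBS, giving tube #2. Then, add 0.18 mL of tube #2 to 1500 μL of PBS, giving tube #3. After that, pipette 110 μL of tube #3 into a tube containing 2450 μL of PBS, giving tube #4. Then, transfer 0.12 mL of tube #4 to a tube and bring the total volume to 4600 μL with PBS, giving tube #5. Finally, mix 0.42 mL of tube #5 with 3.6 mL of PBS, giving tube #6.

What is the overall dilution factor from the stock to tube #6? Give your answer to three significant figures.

1.00 × 10^7

Step 1: 3.25 mL + 2450 μL = 5.7 mL total → factor 5.7/3.25 = 1.7538
Step 2: 350 μL brought to 25.1 mL → factor 25100/350 = 71.714
Step 3: 0.18 mL + 1500 μL = 1.68 mL total → factor 1.68/0.18 = 9.3333
Step 4: 110 μL + 2450 μL = 2560 μL total → factor 2560/110 = 23.273
Step 5: 0.12 mL brought to 4600 μL → factor 4.6/0.12 = 38.333
Step 6: 0.42 mL + 3.6 mL = 4.02 mL total → factor 4.02/0.42 = 9.5714
Overall dilution factor = 1.7538 × 71.714 × 9.3333 × 23.273 × 38.333 × 9.5714 = 1.0024 × 10^7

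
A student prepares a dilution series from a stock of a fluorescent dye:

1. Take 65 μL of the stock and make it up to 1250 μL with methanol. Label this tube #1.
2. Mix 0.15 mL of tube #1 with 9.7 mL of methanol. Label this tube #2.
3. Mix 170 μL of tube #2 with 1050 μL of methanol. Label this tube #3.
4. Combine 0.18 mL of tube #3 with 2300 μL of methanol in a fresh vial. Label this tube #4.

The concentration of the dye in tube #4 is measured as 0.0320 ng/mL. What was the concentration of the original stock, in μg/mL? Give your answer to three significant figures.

Step 1: 65 μL brought to 1250 μL → factor 1250/65 = 19.231
Step 2: 0.15 mL + 9.7 mL = 9.85 mL total → factor 9.85/0.15 = 65.667
Step 3: 170 μL + 1050 μL = 1220 μL total → factor 1220/170 = 7.1765
Step 4: 0.18 mL + 2300 μL = 2.48 mL total → factor 2.48/0.18 = 13.778
Overall dilution factor = 19.231 × 65.667 × 7.1765 × 13.778 = 1.2486 × 10^5
Stock = 0.0320 ng/mL × 1.2486 × 10^5 = 3996 ng/mL = 4.00 μg/mL

4.00 μg/mL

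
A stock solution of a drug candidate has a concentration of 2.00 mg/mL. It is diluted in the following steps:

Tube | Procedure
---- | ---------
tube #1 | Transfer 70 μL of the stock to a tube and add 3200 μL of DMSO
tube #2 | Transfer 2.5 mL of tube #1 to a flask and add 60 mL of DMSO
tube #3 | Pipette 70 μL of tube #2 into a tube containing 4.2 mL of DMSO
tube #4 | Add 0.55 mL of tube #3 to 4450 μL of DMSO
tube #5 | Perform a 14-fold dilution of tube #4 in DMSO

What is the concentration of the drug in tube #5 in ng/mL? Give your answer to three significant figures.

0.221 ng/mL

Step 1: 70 μL + 3200 μL = 3270 μL total → factor 3270/70 = 46.714
Step 2: 2.5 mL + 60 mL = 62.5 mL total → factor 62.5/2.5 = 25
Step 3: 70 μL + 4.2 mL = 4270 μL total → factor 4270/70 = 61
Step 4: 0.55 mL + 4450 μL = 5 mL total → factor 5/0.55 = 9.0909
Step 5: 14-fold → factor 14
Overall dilution factor = 46.714 × 25 × 61 × 9.0909 × 14 = 9.0668 × 10^6
Final = 2.00 mg/mL / 9.0668 × 10^6 = 2.206 × 10^-7 mg/mL = 0.221 ng/mL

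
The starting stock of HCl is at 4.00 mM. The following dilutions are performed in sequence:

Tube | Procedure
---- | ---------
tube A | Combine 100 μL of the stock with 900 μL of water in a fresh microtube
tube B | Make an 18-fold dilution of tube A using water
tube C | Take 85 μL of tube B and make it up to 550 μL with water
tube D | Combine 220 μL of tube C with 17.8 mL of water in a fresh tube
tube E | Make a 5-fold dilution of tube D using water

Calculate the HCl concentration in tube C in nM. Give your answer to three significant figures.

Step 1: 100 μL + 900 μL = 1000 μL total → factor 1000/100 = 10
Step 2: 18-fold → factor 18
Step 3: 85 μL brought to 550 μL → factor 550/85 = 6.4706
Dilution factor through tube C = 10 × 18 × 6.4706 = 1164.7
[tube C] = 4.00 mM / 1164.7 = 0.003434 mM = 3.43 × 10^3 nM

3.43 × 10^3 nM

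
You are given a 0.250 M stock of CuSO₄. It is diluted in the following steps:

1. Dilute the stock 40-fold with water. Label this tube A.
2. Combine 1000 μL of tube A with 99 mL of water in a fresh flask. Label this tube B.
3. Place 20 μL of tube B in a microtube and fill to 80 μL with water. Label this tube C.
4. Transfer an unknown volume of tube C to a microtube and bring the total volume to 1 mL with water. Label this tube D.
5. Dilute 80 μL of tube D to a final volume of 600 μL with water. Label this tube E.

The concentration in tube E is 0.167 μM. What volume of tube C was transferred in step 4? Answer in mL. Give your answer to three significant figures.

Step 1: 40-fold → factor 40
Step 2: 1000 μL + 99 mL = 1 × 10^5 μL total → factor 1 × 10^5/1000 = 100
Step 3: 20 μL brought to 80 μL → factor 80/20 = 4
Step 4: v brought to 1 mL → factor = 1 mL/v
Step 5: 80 μL brought to 600 μL → factor 600/80 = 7.5
Product of known-step factors = 1.2 × 10^5
Overall factor = 0.250 M / (0.167 μM) = 1.497 × 10^6
Step-4 factor = 1.497 × 10^6 / 1.2 × 10^5 = 12.475
v = 1 mL / 12.475 = 0.0802 mL

0.0802 mL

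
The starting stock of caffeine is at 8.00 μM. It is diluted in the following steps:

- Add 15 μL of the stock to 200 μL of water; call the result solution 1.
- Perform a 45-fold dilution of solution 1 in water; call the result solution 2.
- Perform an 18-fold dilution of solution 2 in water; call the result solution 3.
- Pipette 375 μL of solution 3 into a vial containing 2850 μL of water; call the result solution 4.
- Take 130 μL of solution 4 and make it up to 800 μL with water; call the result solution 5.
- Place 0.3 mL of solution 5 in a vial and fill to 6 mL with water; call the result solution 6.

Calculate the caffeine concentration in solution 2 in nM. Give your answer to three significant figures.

12.4 nM

Step 1: 15 μL + 200 μL = 215 μL total → factor 215/15 = 14.333
Step 2: 45-fold → factor 45
Dilution factor through solution 2 = 14.333 × 45 = 645
[solution 2] = 8.00 μM / 645 = 0.01240 μM = 12.4 nM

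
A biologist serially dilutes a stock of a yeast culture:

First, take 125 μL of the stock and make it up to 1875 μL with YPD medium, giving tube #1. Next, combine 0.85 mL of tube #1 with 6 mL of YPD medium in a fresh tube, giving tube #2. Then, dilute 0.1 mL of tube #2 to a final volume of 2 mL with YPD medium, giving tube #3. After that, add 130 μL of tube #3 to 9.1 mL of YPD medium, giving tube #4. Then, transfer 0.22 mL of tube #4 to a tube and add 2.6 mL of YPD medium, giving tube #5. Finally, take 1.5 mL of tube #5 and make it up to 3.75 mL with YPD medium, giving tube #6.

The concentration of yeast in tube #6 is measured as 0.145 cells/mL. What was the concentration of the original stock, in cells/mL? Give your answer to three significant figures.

7.98 × 10^5 cells/mL

Step 1: 125 μL brought to 1875 μL → factor 1875/125 = 15
Step 2: 0.85 mL + 6 mL = 6.85 mL total → factor 6.85/0.85 = 8.0588
Step 3: 0.1 mL brought to 2 mL → factor 2/0.1 = 20
Step 4: 130 μL + 9.1 mL = 9230 μL total → factor 9230/130 = 71
Step 5: 0.22 mL + 2.6 mL = 2.82 mL total → factor 2.82/0.22 = 12.818
Step 6: 1.5 mL brought to 3.75 mL → factor 3.75/1.5 = 2.5
Overall dilution factor = 15 × 8.0588 × 20 × 71 × 12.818 × 2.5 = 5.5007 × 10^6
Stock = 0.145 cells/mL × 5.5007 × 10^6 = 7.98 × 10^5 cells/mL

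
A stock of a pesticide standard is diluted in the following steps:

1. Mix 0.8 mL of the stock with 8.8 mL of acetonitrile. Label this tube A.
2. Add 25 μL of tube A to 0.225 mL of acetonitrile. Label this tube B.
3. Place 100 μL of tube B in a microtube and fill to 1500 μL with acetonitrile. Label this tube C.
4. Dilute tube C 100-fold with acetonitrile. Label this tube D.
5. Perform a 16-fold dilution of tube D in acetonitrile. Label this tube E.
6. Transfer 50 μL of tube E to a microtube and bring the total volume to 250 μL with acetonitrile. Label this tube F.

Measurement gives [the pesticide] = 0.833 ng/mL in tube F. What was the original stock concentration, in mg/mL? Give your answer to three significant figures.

12.0 mg/mL

Step 1: 0.8 mL + 8.8 mL = 9.6 mL total → factor 9.6/0.8 = 12
Step 2: 25 μL + 0.225 mL = 250 μL total → factor 250/25 = 10
Step 3: 100 μL brought to 1500 μL → factor 1500/100 = 15
Step 4: 100-fold → factor 100
Step 5: 16-fold → factor 16
Step 6: 50 μL brought to 250 μL → factor 250/50 = 5
Overall dilution factor = 12 × 10 × 15 × 100 × 16 × 5 = 1.44 × 10^7
Stock = 0.833 ng/mL × 1.44 × 10^7 = 1.200 × 10^7 ng/mL = 12.0 mg/mL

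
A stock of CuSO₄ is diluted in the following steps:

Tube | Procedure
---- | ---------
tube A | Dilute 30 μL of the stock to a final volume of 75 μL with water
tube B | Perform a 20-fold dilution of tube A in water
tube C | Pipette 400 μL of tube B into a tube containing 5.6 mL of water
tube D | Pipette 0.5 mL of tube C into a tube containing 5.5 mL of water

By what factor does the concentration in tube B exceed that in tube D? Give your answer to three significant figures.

Step 1: 30 μL brought to 75 μL → factor 75/30 = 2.5
Step 2: 20-fold → factor 20
Step 3: 400 μL + 5.6 mL = 6000 μL total → factor 6000/400 = 15
Step 4: 0.5 mL + 5.5 mL = 6 mL total → factor 6/0.5 = 12
Dilution factor to tube B = 50; to tube D = 9000
[tube B]/[tube D] = (factor to tube D)/(factor to tube B) = 9000/50 = 180

180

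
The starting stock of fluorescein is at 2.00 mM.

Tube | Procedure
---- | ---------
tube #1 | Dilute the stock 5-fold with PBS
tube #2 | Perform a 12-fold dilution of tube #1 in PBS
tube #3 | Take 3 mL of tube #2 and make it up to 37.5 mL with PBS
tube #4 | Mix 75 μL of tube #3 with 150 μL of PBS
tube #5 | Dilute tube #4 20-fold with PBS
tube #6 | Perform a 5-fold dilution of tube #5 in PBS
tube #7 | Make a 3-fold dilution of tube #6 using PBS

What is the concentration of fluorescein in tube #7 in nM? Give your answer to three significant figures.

Step 1: 5-fold → factor 5
Step 2: 12-fold → factor 12
Step 3: 3 mL brought to 37.5 mL → factor 37.5/3 = 12.5
Step 4: 75 μL + 150 μL = 225 μL total → factor 225/75 = 3
Step 5: 20-fold → factor 20
Step 6: 5-fold → factor 5
Step 7: 3-fold → factor 3
Overall dilution factor = 5 × 12 × 12.5 × 3 × 20 × 5 × 3 = 6.75 × 10^5
Final = 2.00 mM / 6.75 × 10^5 = 2.963 × 10^-6 mM = 2.96 nM

2.96 nM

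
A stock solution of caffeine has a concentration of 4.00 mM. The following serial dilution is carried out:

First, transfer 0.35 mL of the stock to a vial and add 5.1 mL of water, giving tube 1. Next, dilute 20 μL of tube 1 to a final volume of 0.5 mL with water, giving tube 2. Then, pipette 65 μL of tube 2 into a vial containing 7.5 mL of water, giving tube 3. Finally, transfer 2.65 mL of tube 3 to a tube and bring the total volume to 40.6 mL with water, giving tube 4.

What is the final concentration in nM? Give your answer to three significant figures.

5.76 nM

Step 1: 0.35 mL + 5.1 mL = 5.45 mL total → factor 5.45/0.35 = 15.571
Step 2: 20 μL brought to 0.5 mL → factor 500/20 = 25
Step 3: 65 μL + 7.5 mL = 7565 μL total → factor 7565/65 = 116.38
Step 4: 2.65 mL brought to 40.6 mL → factor 40.6/2.65 = 15.321
Overall dilution factor = 15.571 × 25 × 116.38 × 15.321 = 6.9414 × 10^5
Final = 4.00 mM / 6.9414 × 10^5 = 5.763 × 10^-6 mM = 5.76 nM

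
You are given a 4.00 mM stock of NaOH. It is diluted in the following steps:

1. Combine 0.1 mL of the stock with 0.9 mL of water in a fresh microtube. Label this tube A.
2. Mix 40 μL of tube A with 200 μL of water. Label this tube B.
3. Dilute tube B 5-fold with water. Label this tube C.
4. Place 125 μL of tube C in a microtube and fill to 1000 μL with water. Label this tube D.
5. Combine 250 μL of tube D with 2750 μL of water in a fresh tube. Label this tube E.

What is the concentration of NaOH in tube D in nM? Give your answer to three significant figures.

Step 1: 0.1 mL + 0.9 mL = 1 mL total → factor 1/0.1 = 10
Step 2: 40 μL + 200 μL = 240 μL total → factor 240/40 = 6
Step 3: 5-fold → factor 5
Step 4: 125 μL brought to 1000 μL → factor 1000/125 = 8
Dilution factor through tube D = 10 × 6 × 5 × 8 = 2400
[tube D] = 4.00 mM / 2400 = 0.001667 mM = 1.67 × 10^3 nM

1.67 × 10^3 nM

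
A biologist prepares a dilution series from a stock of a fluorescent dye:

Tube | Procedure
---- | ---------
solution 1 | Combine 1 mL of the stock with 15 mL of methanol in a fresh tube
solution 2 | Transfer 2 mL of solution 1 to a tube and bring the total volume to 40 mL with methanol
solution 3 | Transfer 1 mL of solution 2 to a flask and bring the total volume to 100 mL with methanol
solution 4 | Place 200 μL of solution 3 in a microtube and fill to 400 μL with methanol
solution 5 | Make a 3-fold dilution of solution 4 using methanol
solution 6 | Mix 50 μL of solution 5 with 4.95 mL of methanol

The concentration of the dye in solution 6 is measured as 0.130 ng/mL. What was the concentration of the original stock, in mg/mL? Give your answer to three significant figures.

Step 1: 1 mL + 15 mL = 16 mL total → factor 16/1 = 16
Step 2: 2 mL brought to 40 mL → factor 40/2 = 20
Step 3: 1 mL brought to 100 mL → factor 100/1 = 100
Step 4: 200 μL brought to 400 μL → factor 400/200 = 2
Step 5: 3-fold → factor 3
Step 6: 50 μL + 4.95 mL = 5000 μL total → factor 5000/50 = 100
Overall dilution factor = 16 × 20 × 100 × 2 × 3 × 100 = 1.92 × 10^7
Stock = 0.130 ng/mL × 1.92 × 10^7 = 2.496 × 10^6 ng/mL = 2.50 mg/mL

2.50 mg/mL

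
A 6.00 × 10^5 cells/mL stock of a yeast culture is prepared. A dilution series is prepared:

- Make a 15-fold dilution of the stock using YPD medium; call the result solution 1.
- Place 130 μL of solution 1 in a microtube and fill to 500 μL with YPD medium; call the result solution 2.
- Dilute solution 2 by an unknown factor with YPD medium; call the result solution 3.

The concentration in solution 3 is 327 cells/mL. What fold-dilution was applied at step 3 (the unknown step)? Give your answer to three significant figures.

31.8-fold

Step 1: 15-fold → factor 15
Step 2: 130 μL brought to 500 μL → factor 500/130 = 3.8462
Step 3: unknown factor x
Product of known-step factors = 57.692
Overall factor = 6.00 × 10^5 cells/mL / (327 cells/mL) = 1834.9
x = 1834.9 / 57.692 = 31.8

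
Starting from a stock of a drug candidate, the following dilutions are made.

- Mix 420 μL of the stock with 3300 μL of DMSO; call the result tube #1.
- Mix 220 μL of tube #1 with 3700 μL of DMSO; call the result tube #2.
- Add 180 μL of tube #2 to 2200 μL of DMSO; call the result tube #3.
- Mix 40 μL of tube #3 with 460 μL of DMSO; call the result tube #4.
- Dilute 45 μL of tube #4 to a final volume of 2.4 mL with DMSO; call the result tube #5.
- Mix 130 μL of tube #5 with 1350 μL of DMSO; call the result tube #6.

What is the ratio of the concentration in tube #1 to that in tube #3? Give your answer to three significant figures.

Step 1: 420 μL + 3300 μL = 3720 μL total → factor 3720/420 = 8.8571
Step 2: 220 μL + 3700 μL = 3920 μL total → factor 3920/220 = 17.818
Step 3: 180 μL + 2200 μL = 2380 μL total → factor 2380/180 = 13.222
Dilution factor to tube #1 = 8.8571; to tube #3 = 2086.7
[tube #1]/[tube #3] = (factor to tube #3)/(factor to tube #1) = 2086.7/8.8571 = 236

236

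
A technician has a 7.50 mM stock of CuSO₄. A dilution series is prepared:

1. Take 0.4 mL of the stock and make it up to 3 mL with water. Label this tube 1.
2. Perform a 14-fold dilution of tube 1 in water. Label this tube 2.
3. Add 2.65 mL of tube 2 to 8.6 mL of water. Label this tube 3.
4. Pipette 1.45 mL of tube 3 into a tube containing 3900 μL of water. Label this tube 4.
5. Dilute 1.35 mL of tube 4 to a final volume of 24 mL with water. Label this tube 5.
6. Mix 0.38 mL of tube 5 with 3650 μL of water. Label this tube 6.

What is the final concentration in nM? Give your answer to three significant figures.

24.2 nM

Step 1: 0.4 mL brought to 3 mL → factor 3/0.4 = 7.5
Step 2: 14-fold → factor 14
Step 3: 2.65 mL + 8.6 mL = 11.25 mL total → factor 11.25/2.65 = 4.2453
Step 4: 1.45 mL + 3900 μL = 5.35 mL total → factor 5.35/1.45 = 3.6897
Step 5: 1.35 mL brought to 24 mL → factor 24/1.35 = 17.778
Step 6: 0.38 mL + 3650 μL = 4.03 mL total → factor 4.03/0.38 = 10.605
Overall dilution factor = 7.5 × 14 × 4.2453 × 3.6897 × 17.778 × 10.605 = 3.1008 × 10^5
Final = 7.50 mM / 3.1008 × 10^5 = 2.419 × 10^-5 mM = 24.2 nM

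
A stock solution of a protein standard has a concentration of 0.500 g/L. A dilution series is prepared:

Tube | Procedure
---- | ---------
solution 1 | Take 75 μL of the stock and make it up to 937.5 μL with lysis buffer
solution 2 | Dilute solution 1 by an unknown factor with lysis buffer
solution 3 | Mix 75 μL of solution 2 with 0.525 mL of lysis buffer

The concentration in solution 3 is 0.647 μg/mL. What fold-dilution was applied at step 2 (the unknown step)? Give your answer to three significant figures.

Step 1: 75 μL brought to 937.5 μL → factor 937.5/75 = 12.5
Step 2: unknown factor x
Step 3: 75 μL + 0.525 mL = 600 μL total → factor 600/75 = 8
Product of known-step factors = 100
Overall factor = 0.500 g/L / (0.647 μg/mL) = 772.8
x = 772.8 / 100 = 7.73

7.73-fold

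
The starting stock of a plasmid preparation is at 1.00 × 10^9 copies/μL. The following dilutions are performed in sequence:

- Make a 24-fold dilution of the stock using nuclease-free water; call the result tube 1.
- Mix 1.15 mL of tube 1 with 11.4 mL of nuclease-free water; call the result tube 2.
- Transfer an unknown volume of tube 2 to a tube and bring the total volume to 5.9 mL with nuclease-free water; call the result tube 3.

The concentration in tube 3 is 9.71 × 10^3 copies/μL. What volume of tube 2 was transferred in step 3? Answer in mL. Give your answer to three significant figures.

0.0150 mL

Step 1: 24-fold → factor 24
Step 2: 1.15 mL + 11.4 mL = 12.55 mL total → factor 12.55/1.15 = 10.913
Step 3: v brought to 5.9 mL → factor = 5.9 mL/v
Product of known-step factors = 261.91
Overall factor = 1.00 × 10^9 copies/μL / (9.71 × 10^3 copies/μL) = 1.0299 × 10^5
Step-3 factor = 1.0299 × 10^5 / 261.91 = 393.21
v = 5.9 mL / 393.21 = 0.0150 mL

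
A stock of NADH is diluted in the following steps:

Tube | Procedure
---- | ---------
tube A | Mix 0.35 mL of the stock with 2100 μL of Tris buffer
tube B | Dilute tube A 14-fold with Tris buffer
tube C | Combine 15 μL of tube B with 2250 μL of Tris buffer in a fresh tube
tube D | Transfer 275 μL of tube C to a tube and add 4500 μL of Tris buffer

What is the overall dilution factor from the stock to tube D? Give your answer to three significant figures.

Step 1: 0.35 mL + 2100 μL = 2.45 mL total → factor 2.45/0.35 = 7
Step 2: 14-fold → factor 14
Step 3: 15 μL + 2250 μL = 2265 μL total → factor 2265/15 = 151
Step 4: 275 μL + 4500 μL = 4775 μL total → factor 4775/275 = 17.364
Overall dilution factor = 7 × 14 × 151 × 17.364 = 2.5695 × 10^5

2.57 × 10^5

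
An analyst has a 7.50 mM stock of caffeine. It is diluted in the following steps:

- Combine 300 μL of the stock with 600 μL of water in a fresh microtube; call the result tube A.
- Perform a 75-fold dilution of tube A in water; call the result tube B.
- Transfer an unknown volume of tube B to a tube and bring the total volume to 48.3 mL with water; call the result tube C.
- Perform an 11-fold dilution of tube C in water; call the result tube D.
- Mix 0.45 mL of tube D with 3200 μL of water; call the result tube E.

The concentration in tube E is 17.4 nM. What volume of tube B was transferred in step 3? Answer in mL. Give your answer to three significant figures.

Step 1: 300 μL + 600 μL = 900 μL total → factor 900/300 = 3
Step 2: 75-fold → factor 75
Step 3: v brought to 48.3 mL → factor = 48.3 mL/v
Step 4: 11-fold → factor 11
Step 5: 0.45 mL + 3200 μL = 3.65 mL total → factor 3.65/0.45 = 8.1111
Product of known-step factors = 20075
Overall factor = 7.50 mM / (17.4 nM) = 4.3103 × 10^5
Step-3 factor = 4.3103 × 10^5 / 20075 = 21.471
v = 48.3 mL / 21.471 = 2.25 mL

2.25 mL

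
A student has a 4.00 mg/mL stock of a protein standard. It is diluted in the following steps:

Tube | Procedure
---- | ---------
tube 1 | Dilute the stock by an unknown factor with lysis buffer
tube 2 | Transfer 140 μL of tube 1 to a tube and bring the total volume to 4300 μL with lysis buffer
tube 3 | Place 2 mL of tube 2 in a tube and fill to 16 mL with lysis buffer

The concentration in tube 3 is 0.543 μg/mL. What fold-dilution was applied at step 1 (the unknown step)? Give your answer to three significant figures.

30.0-fold

Step 1: unknown factor x
Step 2: 140 μL brought to 4300 μL → factor 4300/140 = 30.714
Step 3: 2 mL brought to 16 mL → factor 16/2 = 8
Product of known-step factors = 245.71
Overall factor = 4.00 mg/mL / (0.543 μg/mL) = 7366.5
x = 7366.5 / 245.71 = 30.0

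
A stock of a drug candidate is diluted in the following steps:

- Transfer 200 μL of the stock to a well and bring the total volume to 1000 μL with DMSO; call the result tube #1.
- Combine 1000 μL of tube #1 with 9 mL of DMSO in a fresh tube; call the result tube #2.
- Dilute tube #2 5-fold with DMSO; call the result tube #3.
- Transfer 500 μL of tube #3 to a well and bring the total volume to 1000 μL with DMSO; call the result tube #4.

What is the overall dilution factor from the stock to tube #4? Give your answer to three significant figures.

500

Step 1: 200 μL brought to 1000 μL → factor 1000/200 = 5
Step 2: 1000 μL + 9 mL = 10000 μL total → factor 10000/1000 = 10
Step 3: 5-fold → factor 5
Step 4: 500 μL brought to 1000 μL → factor 1000/500 = 2
Overall dilution factor = 5 × 10 × 5 × 2 = 500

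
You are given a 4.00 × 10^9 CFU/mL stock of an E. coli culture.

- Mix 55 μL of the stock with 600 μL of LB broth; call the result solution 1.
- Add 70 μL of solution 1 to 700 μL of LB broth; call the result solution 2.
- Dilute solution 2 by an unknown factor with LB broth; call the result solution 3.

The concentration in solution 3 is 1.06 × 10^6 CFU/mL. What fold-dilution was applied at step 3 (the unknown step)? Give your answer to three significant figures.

Step 1: 55 μL + 600 μL = 655 μL total → factor 655/55 = 11.909
Step 2: 70 μL + 700 μL = 770 μL total → factor 770/70 = 11
Step 3: unknown factor x
Product of known-step factors = 131
Overall factor = 4.00 × 10^9 CFU/mL / (1.06 × 10^6 CFU/mL) = 3773.6
x = 3773.6 / 131 = 28.8

28.8-fold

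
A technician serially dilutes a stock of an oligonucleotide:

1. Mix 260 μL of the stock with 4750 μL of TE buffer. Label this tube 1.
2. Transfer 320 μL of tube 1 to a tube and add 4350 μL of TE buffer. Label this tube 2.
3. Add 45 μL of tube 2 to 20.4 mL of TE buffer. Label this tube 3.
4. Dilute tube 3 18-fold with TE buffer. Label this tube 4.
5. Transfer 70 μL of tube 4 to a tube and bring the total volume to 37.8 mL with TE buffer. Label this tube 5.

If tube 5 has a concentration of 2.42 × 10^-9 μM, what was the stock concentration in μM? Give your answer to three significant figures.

3.01 μM

Step 1: 260 μL + 4750 μL = 5010 μL total → factor 5010/260 = 19.269
Step 2: 320 μL + 4350 μL = 4670 μL total → factor 4670/320 = 14.594
Step 3: 45 μL + 20.4 mL = 20445 μL total → factor 20445/45 = 454.33
Step 4: 18-fold → factor 18
Step 5: 70 μL brought to 37.8 mL → factor 37800/70 = 540
Overall dilution factor = 19.269 × 14.594 × 454.33 × 18 × 540 = 1.2419 × 10^9
Stock = 2.42 × 10^-9 μM × 1.2419 × 10^9 = 3.01 μM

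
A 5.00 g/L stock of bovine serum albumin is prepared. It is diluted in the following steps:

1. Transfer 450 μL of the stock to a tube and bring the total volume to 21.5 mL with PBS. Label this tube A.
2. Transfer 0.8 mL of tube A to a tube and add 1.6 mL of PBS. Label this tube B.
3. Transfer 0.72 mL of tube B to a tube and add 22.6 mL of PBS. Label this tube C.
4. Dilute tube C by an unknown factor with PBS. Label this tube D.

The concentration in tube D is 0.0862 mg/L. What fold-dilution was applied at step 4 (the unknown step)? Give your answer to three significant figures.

12.5-fold

Step 1: 450 μL brought to 21.5 mL → factor 21500/450 = 47.778
Step 2: 0.8 mL + 1.6 mL = 2.4 mL total → factor 2.4/0.8 = 3
Step 3: 0.72 mL + 22.6 mL = 23.32 mL total → factor 23.32/0.72 = 32.389
Step 4: unknown factor x
Product of known-step factors = 4642.4
Overall factor = 5.00 g/L / (0.0862 mg/L) = 58005
x = 58005 / 4642.4 = 12.5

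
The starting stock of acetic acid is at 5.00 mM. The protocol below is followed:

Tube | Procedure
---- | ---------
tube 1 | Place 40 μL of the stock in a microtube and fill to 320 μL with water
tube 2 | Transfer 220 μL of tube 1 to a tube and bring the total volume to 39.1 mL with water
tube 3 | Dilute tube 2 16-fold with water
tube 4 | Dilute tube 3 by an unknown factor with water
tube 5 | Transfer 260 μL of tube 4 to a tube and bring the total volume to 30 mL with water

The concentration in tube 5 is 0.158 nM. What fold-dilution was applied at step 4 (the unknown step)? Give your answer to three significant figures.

12.1-fold

Step 1: 40 μL brought to 320 μL → factor 320/40 = 8
Step 2: 220 μL brought to 39.1 mL → factor 39100/220 = 177.73
Step 3: 16-fold → factor 16
Step 4: unknown factor x
Step 5: 260 μL brought to 30 mL → factor 30000/260 = 115.38
Product of known-step factors = 2.6249 × 10^6
Overall factor = 5.00 mM / (0.158 nM) = 3.1646 × 10^7
x = 3.1646 × 10^7 / 2.6249 × 10^6 = 12.1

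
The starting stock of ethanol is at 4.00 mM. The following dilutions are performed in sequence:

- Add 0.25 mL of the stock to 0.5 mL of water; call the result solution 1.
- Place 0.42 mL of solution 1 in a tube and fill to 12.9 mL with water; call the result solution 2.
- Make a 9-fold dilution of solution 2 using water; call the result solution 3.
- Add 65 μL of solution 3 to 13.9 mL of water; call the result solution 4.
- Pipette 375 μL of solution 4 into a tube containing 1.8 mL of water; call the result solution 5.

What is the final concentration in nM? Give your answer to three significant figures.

3.87 nM

Step 1: 0.25 mL + 0.5 mL = 0.75 mL total → factor 0.75/0.25 = 3
Step 2: 0.42 mL brought to 12.9 mL → factor 12.9/0.42 = 30.714
Step 3: 9-fold → factor 9
Step 4: 65 μL + 13.9 mL = 13965 μL total → factor 13965/65 = 214.85
Step 5: 375 μL + 1.8 mL = 2175 μL total → factor 2175/375 = 5.8
Overall dilution factor = 3 × 30.714 × 9 × 214.85 × 5.8 = 1.0334 × 10^6
Final = 4.00 mM / 1.0334 × 10^6 = 3.871 × 10^-6 mM = 3.87 nM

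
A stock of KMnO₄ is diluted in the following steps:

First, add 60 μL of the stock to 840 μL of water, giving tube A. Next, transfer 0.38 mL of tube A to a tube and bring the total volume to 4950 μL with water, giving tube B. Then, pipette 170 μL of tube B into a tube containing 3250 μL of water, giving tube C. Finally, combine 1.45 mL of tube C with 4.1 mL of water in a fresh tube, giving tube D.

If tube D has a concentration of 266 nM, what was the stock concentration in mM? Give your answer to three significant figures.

4.00 mM

Step 1: 60 μL + 840 μL = 900 μL total → factor 900/60 = 15
Step 2: 0.38 mL brought to 4950 μL → factor 4.95/0.38 = 13.026
Step 3: 170 μL + 3250 μL = 3420 μL total → factor 3420/170 = 20.118
Step 4: 1.45 mL + 4.1 mL = 5.55 mL total → factor 5.55/1.45 = 3.8276
Overall dilution factor = 15 × 13.026 × 20.118 × 3.8276 = 15046
Stock = 266 nM × 15046 = 4.002 × 10^6 nM = 4.00 mM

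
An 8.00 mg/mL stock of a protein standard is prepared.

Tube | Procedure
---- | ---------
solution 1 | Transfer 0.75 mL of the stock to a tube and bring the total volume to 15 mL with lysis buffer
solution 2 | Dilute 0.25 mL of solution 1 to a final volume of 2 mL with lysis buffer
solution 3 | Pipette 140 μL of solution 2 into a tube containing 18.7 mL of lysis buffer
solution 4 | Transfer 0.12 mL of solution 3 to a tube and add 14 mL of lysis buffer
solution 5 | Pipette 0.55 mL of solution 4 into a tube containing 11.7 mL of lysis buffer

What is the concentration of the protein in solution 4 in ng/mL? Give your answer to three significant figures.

3.16 ng/mL

Step 1: 0.75 mL brought to 15 mL → factor 15/0.75 = 20
Step 2: 0.25 mL brought to 2 mL → factor 2/0.25 = 8
Step 3: 140 μL + 18.7 mL = 18840 μL total → factor 18840/140 = 134.57
Step 4: 0.12 mL + 14 mL = 14.12 mL total → factor 14.12/0.12 = 117.67
Dilution factor through solution 4 = 20 × 8 × 134.57 × 117.67 = 2.5335 × 10^6
[solution 4] = 8.00 mg/mL / 2.5335 × 10^6 = 3.158 × 10^-6 mg/mL = 3.16 ng/mL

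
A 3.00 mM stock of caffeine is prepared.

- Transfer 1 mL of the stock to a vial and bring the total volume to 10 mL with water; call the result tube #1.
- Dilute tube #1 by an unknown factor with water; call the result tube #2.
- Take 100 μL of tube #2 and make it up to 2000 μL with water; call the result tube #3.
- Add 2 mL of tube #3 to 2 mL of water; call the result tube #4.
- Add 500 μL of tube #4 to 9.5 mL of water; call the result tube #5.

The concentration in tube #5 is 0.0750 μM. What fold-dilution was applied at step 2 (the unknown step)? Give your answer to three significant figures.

Step 1: 1 mL brought to 10 mL → factor 10/1 = 10
Step 2: unknown factor x
Step 3: 100 μL brought to 2000 μL → factor 2000/100 = 20
Step 4: 2 mL + 2 mL = 4 mL total → factor 4/2 = 2
Step 5: 500 μL + 9.5 mL = 10000 μL total → factor 10000/500 = 20
Product of known-step factors = 8000
Overall factor = 3.00 mM / (0.0750 μM) = 40000
x = 40000 / 8000 = 5.00

5.00-fold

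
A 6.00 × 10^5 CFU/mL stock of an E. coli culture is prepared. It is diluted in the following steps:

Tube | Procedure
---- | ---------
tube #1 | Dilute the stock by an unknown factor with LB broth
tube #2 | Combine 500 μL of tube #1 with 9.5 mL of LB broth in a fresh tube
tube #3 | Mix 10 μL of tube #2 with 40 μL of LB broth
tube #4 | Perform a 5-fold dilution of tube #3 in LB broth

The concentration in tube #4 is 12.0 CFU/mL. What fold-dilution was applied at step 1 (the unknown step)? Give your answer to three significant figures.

100-fold

Step 1: unknown factor x
Step 2: 500 μL + 9.5 mL = 10000 μL total → factor 10000/500 = 20
Step 3: 10 μL + 40 μL = 50 μL total → factor 50/10 = 5
Step 4: 5-fold → factor 5
Product of known-step factors = 500
Overall factor = 6.00 × 10^5 CFU/mL / (12.0 CFU/mL) = 50000
x = 50000 / 500 = 100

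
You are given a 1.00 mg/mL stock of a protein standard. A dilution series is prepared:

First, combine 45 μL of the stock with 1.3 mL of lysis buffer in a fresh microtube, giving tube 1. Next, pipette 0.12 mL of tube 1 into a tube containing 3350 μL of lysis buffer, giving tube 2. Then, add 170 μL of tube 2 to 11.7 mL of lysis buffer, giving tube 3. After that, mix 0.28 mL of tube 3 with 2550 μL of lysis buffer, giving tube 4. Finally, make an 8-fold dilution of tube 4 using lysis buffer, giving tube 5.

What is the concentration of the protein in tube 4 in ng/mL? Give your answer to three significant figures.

Step 1: 45 μL + 1.3 mL = 1345 μL total → factor 1345/45 = 29.889
Step 2: 0.12 mL + 3350 μL = 3.47 mL total → factor 3.47/0.12 = 28.917
Step 3: 170 μL + 11.7 mL = 11870 μL total → factor 11870/170 = 69.824
Step 4: 0.28 mL + 2550 μL = 2.83 mL total → factor 2.83/0.28 = 10.107
Dilution factor through tube 4 = 29.889 × 28.917 × 69.824 × 10.107 = 6.0994 × 10^5
[tube 4] = 1.00 mg/mL / 6.0994 × 10^5 = 1.640 × 10^-6 mg/mL = 1.64 ng/mL

1.64 ng/mL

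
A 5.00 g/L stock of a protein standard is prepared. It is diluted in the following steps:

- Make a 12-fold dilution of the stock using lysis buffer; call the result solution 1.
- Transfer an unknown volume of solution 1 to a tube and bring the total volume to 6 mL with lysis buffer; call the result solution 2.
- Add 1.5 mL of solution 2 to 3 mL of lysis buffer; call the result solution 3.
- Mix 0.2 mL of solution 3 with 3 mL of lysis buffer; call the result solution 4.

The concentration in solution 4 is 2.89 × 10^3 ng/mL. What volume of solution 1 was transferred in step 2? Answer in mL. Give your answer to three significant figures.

2.00 mL

Step 1: 12-fold → factor 12
Step 2: v brought to 6 mL → factor = 6 mL/v
Step 3: 1.5 mL + 3 mL = 4.5 mL total → factor 4.5/1.5 = 3
Step 4: 0.2 mL + 3 mL = 3.2 mL total → factor 3.2/0.2 = 16
Product of known-step factors = 576
Overall factor = 5.00 g/L / (2.89 × 10^3 ng/mL) = 1730.1
Step-2 factor = 1730.1 / 576 = 3.0037
v = 6 mL / 3.0037 = 2.00 mL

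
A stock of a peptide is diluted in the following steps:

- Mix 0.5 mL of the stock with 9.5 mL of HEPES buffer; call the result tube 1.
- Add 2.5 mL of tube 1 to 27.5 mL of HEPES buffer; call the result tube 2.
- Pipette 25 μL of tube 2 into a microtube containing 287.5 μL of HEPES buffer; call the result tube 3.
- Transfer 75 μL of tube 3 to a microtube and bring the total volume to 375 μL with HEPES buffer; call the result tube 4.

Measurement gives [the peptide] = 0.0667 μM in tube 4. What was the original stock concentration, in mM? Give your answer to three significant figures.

1.00 mM

Step 1: 0.5 mL + 9.5 mL = 10 mL total → factor 10/0.5 = 20
Step 2: 2.5 mL + 27.5 mL = 30 mL total → factor 30/2.5 = 12
Step 3: 25 μL + 287.5 μL = 312.5 μL total → factor 312.5/25 = 12.5
Step 4: 75 μL brought to 375 μL → factor 375/75 = 5
Overall dilution factor = 20 × 12 × 12.5 × 5 = 15000
Stock = 0.0667 μM × 15000 = 1000 μM = 1.00 mM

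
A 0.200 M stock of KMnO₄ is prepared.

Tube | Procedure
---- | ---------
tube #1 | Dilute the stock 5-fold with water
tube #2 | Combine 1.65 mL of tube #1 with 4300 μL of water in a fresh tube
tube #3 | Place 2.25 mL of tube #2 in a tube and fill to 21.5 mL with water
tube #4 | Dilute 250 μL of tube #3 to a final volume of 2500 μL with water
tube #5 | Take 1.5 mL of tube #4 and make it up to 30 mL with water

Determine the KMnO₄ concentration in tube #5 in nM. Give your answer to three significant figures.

5.80 × 10^3 nM

Step 1: 5-fold → factor 5
Step 2: 1.65 mL + 4300 μL = 5.95 mL total → factor 5.95/1.65 = 3.6061
Step 3: 2.25 mL brought to 21.5 mL → factor 21.5/2.25 = 9.5556
Step 4: 250 μL brought to 2500 μL → factor 2500/250 = 10
Step 5: 1.5 mL brought to 30 mL → factor 30/1.5 = 20
Overall dilution factor = 5 × 3.6061 × 9.5556 × 10 × 20 = 34458
Final = 0.200 M / 34458 = 5.804 × 10^-6 M = 5.80 × 10^3 nM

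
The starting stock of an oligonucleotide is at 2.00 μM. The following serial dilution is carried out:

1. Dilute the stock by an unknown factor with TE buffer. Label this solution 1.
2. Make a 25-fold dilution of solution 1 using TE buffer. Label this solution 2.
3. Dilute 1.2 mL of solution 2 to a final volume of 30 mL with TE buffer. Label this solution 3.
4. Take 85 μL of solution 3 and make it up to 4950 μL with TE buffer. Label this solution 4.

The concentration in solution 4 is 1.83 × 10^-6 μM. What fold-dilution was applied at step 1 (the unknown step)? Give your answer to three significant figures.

Step 1: unknown factor x
Step 2: 25-fold → factor 25
Step 3: 1.2 mL brought to 30 mL → factor 30/1.2 = 25
Step 4: 85 μL brought to 4950 μL → factor 4950/85 = 58.235
Product of known-step factors = 36397
Overall factor = 2.00 μM / (1.83 × 10^-6 μM) = 1.0929 × 10^6
x = 1.0929 × 10^6 / 36397 = 30.0

30.0-fold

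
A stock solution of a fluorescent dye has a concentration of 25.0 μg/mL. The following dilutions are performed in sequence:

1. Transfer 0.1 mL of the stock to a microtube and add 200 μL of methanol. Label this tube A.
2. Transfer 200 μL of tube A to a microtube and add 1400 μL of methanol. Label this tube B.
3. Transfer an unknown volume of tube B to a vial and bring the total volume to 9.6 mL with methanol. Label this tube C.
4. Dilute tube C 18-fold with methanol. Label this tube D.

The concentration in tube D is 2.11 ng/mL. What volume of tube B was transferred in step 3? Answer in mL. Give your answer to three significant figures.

0.350 mL

Step 1: 0.1 mL + 200 μL = 0.3 mL total → factor 0.3/0.1 = 3
Step 2: 200 μL + 1400 μL = 1600 μL total → factor 1600/200 = 8
Step 3: v brought to 9.6 mL → factor = 9.6 mL/v
Step 4: 18-fold → factor 18
Product of known-step factors = 432
Overall factor = 25.0 μg/mL / (2.11 ng/mL) = 11848
Step-3 factor = 11848 / 432 = 27.427
v = 9.6 mL / 27.427 = 0.350 mL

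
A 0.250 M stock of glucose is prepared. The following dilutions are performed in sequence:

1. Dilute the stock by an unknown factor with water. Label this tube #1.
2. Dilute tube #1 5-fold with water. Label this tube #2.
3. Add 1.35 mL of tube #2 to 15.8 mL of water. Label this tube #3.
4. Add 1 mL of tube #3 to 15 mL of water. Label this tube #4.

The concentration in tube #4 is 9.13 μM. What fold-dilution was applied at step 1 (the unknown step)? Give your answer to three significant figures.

Step 1: unknown factor x
Step 2: 5-fold → factor 5
Step 3: 1.35 mL + 15.8 mL = 17.15 mL total → factor 17.15/1.35 = 12.704
Step 4: 1 mL + 15 mL = 16 mL total → factor 16/1 = 16
Product of known-step factors = 1016.3
Overall factor = 0.250 M / (9.13 μM) = 27382
x = 27382 / 1016.3 = 26.9

26.9-fold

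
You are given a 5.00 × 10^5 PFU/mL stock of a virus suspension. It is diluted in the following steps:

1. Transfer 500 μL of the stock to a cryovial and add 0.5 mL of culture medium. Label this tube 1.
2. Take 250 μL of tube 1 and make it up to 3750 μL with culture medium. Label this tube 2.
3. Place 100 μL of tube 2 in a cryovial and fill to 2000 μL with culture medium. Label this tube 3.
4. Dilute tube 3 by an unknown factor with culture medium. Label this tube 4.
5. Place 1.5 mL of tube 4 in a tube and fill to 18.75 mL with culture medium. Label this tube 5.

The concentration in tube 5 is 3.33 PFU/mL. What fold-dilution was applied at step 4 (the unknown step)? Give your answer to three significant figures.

Step 1: 500 μL + 0.5 mL = 1000 μL total → factor 1000/500 = 2
Step 2: 250 μL brought to 3750 μL → factor 3750/250 = 15
Step 3: 100 μL brought to 2000 μL → factor 2000/100 = 20
Step 4: unknown factor x
Step 5: 1.5 mL brought to 18.75 mL → factor 18.75/1.5 = 12.5
Product of known-step factors = 7500
Overall factor = 5.00 × 10^5 PFU/mL / (3.33 PFU/mL) = 1.5015 × 10^5
x = 1.5015 × 10^5 / 7500 = 20.0

20.0-fold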